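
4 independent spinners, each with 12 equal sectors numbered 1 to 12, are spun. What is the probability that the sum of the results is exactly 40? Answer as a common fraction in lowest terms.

55/6912

There are 12^4 = 20736 equally likely outcomes.
The number of ordered 4-tuples from {1,…,12} summing to 40 is 165.
P(sum = 40) = 165/20736 = 55/6912.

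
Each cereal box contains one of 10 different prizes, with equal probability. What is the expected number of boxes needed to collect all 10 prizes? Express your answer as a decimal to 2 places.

29.29

After i distinct types are collected, each trial gives a new one with probability (10−i)/10, so the expected wait for the next new type is 10/(10−i).
E = 10/10 + 10/9 + 10/8 + 10/7 + 10/6 + 10/5 + 10/4 + 10/3 + 10/2 + 10/1 = 7381/252 ≈ 29.29.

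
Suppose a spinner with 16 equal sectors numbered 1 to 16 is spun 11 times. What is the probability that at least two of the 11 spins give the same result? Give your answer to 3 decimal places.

0.990

P(all 11 different) = 16/16 · 15/16 · ··· · 6/16 ≈ 0.010.
P(at least two equal) = 1 − 0.010 = 0.990.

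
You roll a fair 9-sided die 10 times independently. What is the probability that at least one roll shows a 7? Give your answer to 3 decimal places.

P(no roll shows a 7) = (8/9)^10 ≈ 0.308.
P(at least one) = 1 − 0.308 = 0.692.

0.692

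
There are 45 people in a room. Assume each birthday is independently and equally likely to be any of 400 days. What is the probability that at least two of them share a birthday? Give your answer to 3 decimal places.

0.924

It's easier to compute the probability that all 45 are distinct.
P(all distinct) = 400/400 · 399/400 · ··· · 356/400 ≈ 0.076.
So the probability of at least one match is 1 − 0.076 = 0.924.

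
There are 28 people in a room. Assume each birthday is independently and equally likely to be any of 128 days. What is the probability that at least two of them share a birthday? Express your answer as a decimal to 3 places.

It's easier to compute the probability that all 28 are distinct.
P(all distinct) = 128/128 · 127/128 · ··· · 101/128 ≈ 0.041.
So the probability of at least one match is 1 − 0.041 = 0.959.

0.959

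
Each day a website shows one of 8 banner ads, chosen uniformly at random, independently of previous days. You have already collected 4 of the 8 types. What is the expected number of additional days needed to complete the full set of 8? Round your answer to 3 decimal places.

16.667

Starting from 4 distinct types, each trial gives a new one with probability (8−i)/8 when i types are held, so the wait for the next new type is 8/(8−i).
E = 8/4 + 8/3 + 8/2 + 8/1 = 50/3 ≈ 16.667.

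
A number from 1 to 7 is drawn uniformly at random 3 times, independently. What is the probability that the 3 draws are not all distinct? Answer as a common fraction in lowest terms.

P(all 3 different) = 7/7 · 6/7 · ··· · 5/7 = 30/49.
P(at least two equal) = 1 − 30/49 = 19/49.

19/49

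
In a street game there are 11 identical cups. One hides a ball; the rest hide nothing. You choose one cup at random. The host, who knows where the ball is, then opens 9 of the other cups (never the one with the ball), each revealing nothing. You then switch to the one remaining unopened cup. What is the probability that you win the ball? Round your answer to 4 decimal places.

0.9091

Your original cup holds the ball with probability 1/11, so the other 10 collectively hold it with probability 10/11.
The host can always find 9 empty cups to open, so the reveals don't change that 10/11; it is now spread over the 1 remaining unopened cup.
P(win by switching) = (10/11) · (1/1) = 10/11 ≈ 0.9091.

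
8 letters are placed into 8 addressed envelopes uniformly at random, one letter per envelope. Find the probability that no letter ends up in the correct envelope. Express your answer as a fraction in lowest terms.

2119/5760

This is the derangement probability: permutations of 8 with no fixed point.
D(8) = 8! · (1 − 1/1! + 1/2! − ··· + (−1)^8/8!) = 14833.
P = 14833/40320 = 2119/5760.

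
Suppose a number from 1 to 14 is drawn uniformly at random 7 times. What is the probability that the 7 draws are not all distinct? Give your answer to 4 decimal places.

P(all 7 different) = 14/14 · 13/14 · ··· · 8/14 ≈ 0.1641.
P(at least two equal) = 1 − 0.1641 = 0.8359.

0.8359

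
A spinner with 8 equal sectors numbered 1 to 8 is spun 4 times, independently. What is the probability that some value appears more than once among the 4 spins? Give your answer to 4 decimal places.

P(all 4 different) = 8/8 · 7/8 · ··· · 5/8 ≈ 0.4102.
P(at least two equal) = 1 − 0.4102 = 0.5898.

0.5898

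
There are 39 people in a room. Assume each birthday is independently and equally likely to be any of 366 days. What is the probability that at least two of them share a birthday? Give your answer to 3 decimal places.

It's easier to compute the probability that all 39 are distinct.
P(all distinct) = 366/366 · 365/366 · ··· · 328/366 ≈ 0.123.
So the probability of at least one match is 1 − 0.123 = 0.877.

0.877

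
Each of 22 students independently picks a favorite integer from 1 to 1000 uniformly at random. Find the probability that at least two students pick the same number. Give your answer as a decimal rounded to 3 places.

It's easier to compute the probability that all 22 are distinct.
P(all distinct) = 1000/1000 · 999/1000 · ··· · 979/1000 ≈ 0.792.
So the probability of at least one match is 1 − 0.792 = 0.208.

0.208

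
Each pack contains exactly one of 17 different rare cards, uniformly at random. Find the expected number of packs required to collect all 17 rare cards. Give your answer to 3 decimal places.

58.472

After i distinct types are collected, each trial gives a new one with probability (17−i)/17, so the expected wait for the next new type is 17/(17−i).
E = 17/17 + 17/16 + 17/15 + 17/14 + 17/13 + 17/12 + 17/11 + 17/10 + 17/9 + 17/8 + 17/7 + 17/6 + 17/5 + 17/4 + 17/3 + 17/2 + 17/1 = 42142223/720720 ≈ 58.472.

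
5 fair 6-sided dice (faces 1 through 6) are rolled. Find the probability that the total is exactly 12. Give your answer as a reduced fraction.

There are 6^5 = 7776 equally likely outcomes.
The number of ordered 5-tuples from {1,…,6} summing to 12 is 305.
P(sum = 12) = 305/7776.

305/7776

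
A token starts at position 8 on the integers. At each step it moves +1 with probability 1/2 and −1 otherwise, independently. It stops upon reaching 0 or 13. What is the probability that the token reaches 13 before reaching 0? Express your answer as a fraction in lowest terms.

8/13

With a fair step, P(i) = ½P(i−1) + ½P(i+1) with P(0)=0, P(13)=1 has the linear solution P(i) = i/13.
P(8) = 8/13.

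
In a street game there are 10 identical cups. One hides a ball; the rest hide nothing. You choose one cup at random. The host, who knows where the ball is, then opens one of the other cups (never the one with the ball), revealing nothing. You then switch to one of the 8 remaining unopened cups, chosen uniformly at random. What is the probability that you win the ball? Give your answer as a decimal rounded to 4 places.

0.1125

Your original cup holds the ball with probability 1/10, so the other 9 collectively hold it with probability 9/10.
The host can always find an empty cup to open, so this doesn't change that 9/10; it is now spread over the 8 remaining unopened cups.
P(win by switching) = (9/10) · (1/8) = 9/80 ≈ 0.1125.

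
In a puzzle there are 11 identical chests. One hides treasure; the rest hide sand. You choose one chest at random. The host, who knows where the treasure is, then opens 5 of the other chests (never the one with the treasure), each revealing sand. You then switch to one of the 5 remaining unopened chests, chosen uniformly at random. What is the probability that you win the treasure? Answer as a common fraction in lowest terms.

2/11

Your original chest holds the treasure with probability 1/11, so the other 10 collectively hold it with probability 10/11.
The host can always find 5 empty chests to open, so the reveals don't change that 10/11; it is now spread over the 5 remaining unopened chests.
P(win by switching) = (10/11) · (1/5) = 2/11.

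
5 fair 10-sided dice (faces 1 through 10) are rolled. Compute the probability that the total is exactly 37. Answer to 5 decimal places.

There are 10^5 = 100000 equally likely outcomes.
The number of ordered 5-tuples from {1,…,10} summing to 37 is 2205.
P(sum = 37) = 2205/100000 = 441/20000 ≈ 0.02205.

0.02205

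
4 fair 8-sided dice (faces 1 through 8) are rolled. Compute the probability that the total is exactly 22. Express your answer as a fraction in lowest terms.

There are 8^4 = 4096 equally likely outcomes.
The number of ordered 4-tuples from {1,…,8} summing to 22 is 246.
P(sum = 22) = 246/4096 = 123/2048.

123/2048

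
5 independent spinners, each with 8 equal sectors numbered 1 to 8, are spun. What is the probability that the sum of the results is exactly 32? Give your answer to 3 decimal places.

There are 8^5 = 32768 equally likely outcomes.
The number of ordered 5-tuples from {1,…,8} summing to 32 is 490.
P(sum = 32) = 490/32768 = 245/16384 ≈ 0.015.

0.015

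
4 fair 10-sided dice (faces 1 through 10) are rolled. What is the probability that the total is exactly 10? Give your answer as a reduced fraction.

21/2500

There are 10^4 = 10000 equally likely outcomes.
The number of ordered 4-tuples from {1,…,10} summing to 10 is 84.
P(sum = 10) = 84/10000 = 21/2500.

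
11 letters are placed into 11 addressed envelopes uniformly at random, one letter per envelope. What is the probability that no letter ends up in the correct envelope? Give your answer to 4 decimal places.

0.3679

This is the derangement probability: permutations of 11 with no fixed point.
D(11) = 11! · (1 − 1/1! + 1/2! − ··· + (−1)^11/11!) = 14684570.
P = 14684570/39916800 = 1468457/3991680 ≈ 0.3679.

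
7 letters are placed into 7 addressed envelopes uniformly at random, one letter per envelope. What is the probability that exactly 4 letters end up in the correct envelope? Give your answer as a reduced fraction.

1/72

Choose which 4 of the 7 are fixed: C(7,4) = 35 ways.
The remaining 3 must have no fixed point: D(3) = 2.
P = 35·2/5040 = 1/72.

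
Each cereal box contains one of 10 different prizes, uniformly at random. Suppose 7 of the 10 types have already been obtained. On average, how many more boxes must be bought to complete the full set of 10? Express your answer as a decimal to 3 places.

18.333

Starting from 7 distinct types, each trial gives a new one with probability (10−i)/10 when i types are held, so the wait for the next new type is 10/(10−i).
E = 10/3 + 10/2 + 10/1 = 55/3 ≈ 18.333.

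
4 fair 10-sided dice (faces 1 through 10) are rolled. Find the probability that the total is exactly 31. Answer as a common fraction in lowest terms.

11/500

There are 10^4 = 10000 equally likely outcomes.
The number of ordered 4-tuples from {1,…,10} summing to 31 is 220.
P(sum = 31) = 220/10000 = 11/500.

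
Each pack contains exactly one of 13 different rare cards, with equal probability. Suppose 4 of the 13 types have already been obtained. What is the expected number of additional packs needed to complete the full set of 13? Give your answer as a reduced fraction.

92677/2520

Starting from 4 distinct types, each trial gives a new one with probability (13−i)/13 when i types are held, so the wait for the next new type is 13/(13−i).
E = 13/9 + 13/8 + 13/7 + 13/6 + 13/5 + 13/4 + 13/3 + 13/2 + 13/1 = 92677/2520.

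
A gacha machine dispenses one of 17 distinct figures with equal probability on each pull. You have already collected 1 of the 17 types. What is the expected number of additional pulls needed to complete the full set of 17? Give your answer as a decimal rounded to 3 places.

Starting from 1 distinct type, each trial gives a new one with probability (17−i)/17 when i types are held, so the wait for the next new type is 17/(17−i).
E = 17/16 + 17/15 + 17/14 + 17/13 + 17/12 + 17/11 + 17/10 + 17/9 + 17/8 + 17/7 + 17/6 + 17/5 + 17/4 + 17/3 + 17/2 + 17/1 = 41421503/720720 ≈ 57.472.

57.472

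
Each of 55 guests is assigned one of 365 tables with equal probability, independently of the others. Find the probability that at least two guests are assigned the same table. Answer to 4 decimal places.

It's easier to compute the probability that all 55 are distinct.
P(all distinct) = 365/365 · 364/365 · ··· · 311/365 ≈ 0.0137.
So the probability of at least one match is 1 − 0.0137 = 0.9863.

0.9863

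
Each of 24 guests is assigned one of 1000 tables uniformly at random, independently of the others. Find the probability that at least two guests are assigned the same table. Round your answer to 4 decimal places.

It's easier to compute the probability that all 24 are distinct.
P(all distinct) = 1000/1000 · 999/1000 · ··· · 977/1000 ≈ 0.7572.
So the probability of at least one match is 1 − 0.7572 = 0.2428.

0.2428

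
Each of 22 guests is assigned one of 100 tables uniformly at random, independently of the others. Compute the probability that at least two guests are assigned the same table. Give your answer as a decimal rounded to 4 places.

0.9176

It's easier to compute the probability that all 22 are distinct.
P(all distinct) = 100/100 · 99/100 · ··· · 79/100 ≈ 0.0824.
So the probability of at least one match is 1 − 0.0824 = 0.9176.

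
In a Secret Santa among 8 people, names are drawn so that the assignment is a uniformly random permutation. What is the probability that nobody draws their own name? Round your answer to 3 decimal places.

This is the derangement probability: permutations of 8 with no fixed point.
D(8) = 8! · (1 − 1/1! + 1/2! − ··· + (−1)^8/8!) = 14833.
P = 14833/40320 = 2119/5760 ≈ 0.368.

0.368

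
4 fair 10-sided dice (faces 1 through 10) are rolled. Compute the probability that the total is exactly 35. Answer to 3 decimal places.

0.006

There are 10^4 = 10000 equally likely outcomes.
The number of ordered 4-tuples from {1,…,10} summing to 35 is 56.
P(sum = 35) = 56/10000 = 7/1250 ≈ 0.006.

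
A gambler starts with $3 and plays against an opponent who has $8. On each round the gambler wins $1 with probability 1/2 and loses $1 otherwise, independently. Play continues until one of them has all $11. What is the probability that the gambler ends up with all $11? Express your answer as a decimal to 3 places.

With a fair step, P(i) = ½P(i−1) + ½P(i+1) with P(0)=0, P(11)=1 has the linear solution P(i) = i/11.
P(3) = 3/11 ≈ 0.273.

0.273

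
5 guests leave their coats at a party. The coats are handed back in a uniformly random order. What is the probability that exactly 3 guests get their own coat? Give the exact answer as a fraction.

1/12

Choose which 3 of the 5 are fixed: C(5,3) = 10 ways.
The remaining 2 must have no fixed point: D(2) = 1.
P = 10·1/120 = 1/12.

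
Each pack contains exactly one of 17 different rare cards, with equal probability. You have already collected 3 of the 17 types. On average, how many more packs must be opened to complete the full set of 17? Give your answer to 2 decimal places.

Starting from 3 distinct types, each trial gives a new one with probability (17−i)/17 when i types are held, so the wait for the next new type is 17/(17−i).
E = 17/14 + 17/13 + 17/12 + 17/11 + 17/10 + 17/9 + 17/8 + 17/7 + 17/6 + 17/5 + 17/4 + 17/3 + 17/2 + 17/1 = 19919461/360360 ≈ 55.28.

55.28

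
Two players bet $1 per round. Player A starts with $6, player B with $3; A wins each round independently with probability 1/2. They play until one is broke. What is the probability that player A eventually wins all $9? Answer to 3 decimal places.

With a fair step, P(i) = ½P(i−1) + ½P(i+1) with P(0)=0, P(9)=1 has the linear solution P(i) = i/9.
P(6) = 6/9 = 2/3 ≈ 0.667.

0.667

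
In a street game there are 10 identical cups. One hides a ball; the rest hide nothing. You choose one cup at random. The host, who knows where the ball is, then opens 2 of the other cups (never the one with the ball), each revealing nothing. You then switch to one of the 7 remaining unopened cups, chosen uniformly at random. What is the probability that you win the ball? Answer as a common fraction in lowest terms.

Your original cup holds the ball with probability 1/10, so the other 9 collectively hold it with probability 9/10.
The host can always find 2 empty cups to open, so the reveals don't change that 9/10; it is now spread over the 7 remaining unopened cups.
P(win by switching) = (9/10) · (1/7) = 9/70.

9/70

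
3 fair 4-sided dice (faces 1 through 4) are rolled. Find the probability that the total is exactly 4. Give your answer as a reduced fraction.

3/64

There are 4^3 = 64 equally likely outcomes.
The number of ordered 3-tuples from {1,…,4} summing to 4 is 3.
P(sum = 4) = 3/64.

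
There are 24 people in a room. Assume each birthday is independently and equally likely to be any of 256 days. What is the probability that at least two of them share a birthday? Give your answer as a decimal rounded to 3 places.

It's easier to compute the probability that all 24 are distinct.
P(all distinct) = 256/256 · 255/256 · ··· · 233/256 ≈ 0.329.
So the probability of at least one match is 1 − 0.329 = 0.671.

0.671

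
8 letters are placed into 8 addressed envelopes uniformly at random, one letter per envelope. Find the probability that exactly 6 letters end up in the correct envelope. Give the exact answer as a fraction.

Choose which 6 of the 8 are fixed: C(8,6) = 28 ways.
The remaining 2 must have no fixed point: D(2) = 1.
P = 28·1/40320 = 1/1440.

1/1440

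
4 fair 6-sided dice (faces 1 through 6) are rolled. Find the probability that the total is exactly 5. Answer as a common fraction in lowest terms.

There are 6^4 = 1296 equally likely outcomes.
The number of ordered 4-tuples from {1,…,6} summing to 5 is 4.
P(sum = 5) = 4/1296 = 1/324.

1/324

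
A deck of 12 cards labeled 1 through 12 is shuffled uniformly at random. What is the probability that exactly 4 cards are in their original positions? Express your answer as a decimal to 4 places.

0.0153

Choose which 4 of the 12 are fixed: C(12,4) = 495 ways.
The remaining 8 must have no fixed point: D(8) = 14833.
P = 495·14833/479001600 = 2119/138240 ≈ 0.0153.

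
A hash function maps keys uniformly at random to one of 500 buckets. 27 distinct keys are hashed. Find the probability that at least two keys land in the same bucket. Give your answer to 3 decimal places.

0.511

It's easier to compute the probability that all 27 are distinct.
P(all distinct) = 500/500 · 499/500 · ··· · 474/500 ≈ 0.489.
So the probability of at least one match is 1 − 0.489 = 0.511.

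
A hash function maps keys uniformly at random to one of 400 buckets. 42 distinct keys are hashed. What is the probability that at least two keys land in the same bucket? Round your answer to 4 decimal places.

It's easier to compute the probability that all 42 are distinct.
P(all distinct) = 400/400 · 399/400 · ··· · 359/400 ≈ 0.1074.
So the probability of at least one match is 1 − 0.1074 = 0.8926.

0.8926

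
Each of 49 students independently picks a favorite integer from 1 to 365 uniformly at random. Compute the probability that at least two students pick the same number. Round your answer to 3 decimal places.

0.966

It's easier to compute the probability that all 49 are distinct.
P(all distinct) = 365/365 · 364/365 · ··· · 317/365 ≈ 0.034.
So the probability of at least one match is 1 − 0.034 = 0.966.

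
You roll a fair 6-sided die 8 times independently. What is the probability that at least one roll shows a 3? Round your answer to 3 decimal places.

0.767

P(no roll shows a 3) = (5/6)^8 ≈ 0.233.
P(at least one) = 1 − 0.233 = 0.767.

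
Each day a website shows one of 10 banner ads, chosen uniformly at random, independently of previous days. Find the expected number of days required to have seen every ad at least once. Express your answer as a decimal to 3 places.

29.290

After i distinct types are collected, each trial gives a new one with probability (10−i)/10, so the expected wait for the next new type is 10/(10−i).
E = 10/10 + 10/9 + 10/8 + 10/7 + 10/6 + 10/5 + 10/4 + 10/3 + 10/2 + 10/1 = 7381/252 ≈ 29.290.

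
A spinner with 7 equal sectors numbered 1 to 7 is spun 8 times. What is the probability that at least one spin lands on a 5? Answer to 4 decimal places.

0.7086

P(no spin lands on a 5) = (6/7)^8 ≈ 0.2914.
P(at least one) = 1 − 0.2914 = 0.7086.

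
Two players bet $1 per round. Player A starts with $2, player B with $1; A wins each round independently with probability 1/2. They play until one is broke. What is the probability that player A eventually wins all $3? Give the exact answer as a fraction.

With a fair step, P(i) = ½P(i−1) + ½P(i+1) with P(0)=0, P(3)=1 has the linear solution P(i) = i/3.
P(2) = 2/3.

2/3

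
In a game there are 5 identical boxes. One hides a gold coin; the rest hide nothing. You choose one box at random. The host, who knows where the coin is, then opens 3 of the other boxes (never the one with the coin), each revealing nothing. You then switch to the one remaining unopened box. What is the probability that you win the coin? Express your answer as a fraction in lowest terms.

Your original box holds the coin with probability 1/5, so the other 4 collectively hold it with probability 4/5.
The host can always find 3 empty boxes to open, so the reveals don't change that 4/5; it is now spread over the 1 remaining unopened box.
P(win by switching) = (4/5) · (1/1) = 4/5.

4/5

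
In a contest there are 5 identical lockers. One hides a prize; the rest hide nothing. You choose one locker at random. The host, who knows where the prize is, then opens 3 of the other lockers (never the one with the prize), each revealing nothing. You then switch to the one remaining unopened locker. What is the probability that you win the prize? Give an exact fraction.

Your original locker holds the prize with probability 1/5, so the other 4 collectively hold it with probability 4/5.
The host can always find 3 empty lockers to open, so the reveals don't change that 4/5; it is now spread over the 1 remaining unopened locker.
P(win by switching) = (4/5) · (1/1) = 4/5.

4/5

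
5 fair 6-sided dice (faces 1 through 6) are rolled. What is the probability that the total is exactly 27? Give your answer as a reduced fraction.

35/7776

There are 6^5 = 7776 equally likely outcomes.
The number of ordered 5-tuples from {1,…,6} summing to 27 is 35.
P(sum = 27) = 35/7776.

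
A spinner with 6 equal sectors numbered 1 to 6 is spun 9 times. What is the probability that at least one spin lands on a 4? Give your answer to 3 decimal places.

P(no spin lands on a 4) = (5/6)^9 ≈ 0.194.
P(at least one) = 1 − 0.194 = 0.806.

0.806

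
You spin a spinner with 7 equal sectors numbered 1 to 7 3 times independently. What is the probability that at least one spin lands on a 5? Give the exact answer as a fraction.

P(no spin lands on a 5) = (6/7)^3 = 216/343.
P(at least one) = 1 − 216/343 = 127/343.

127/343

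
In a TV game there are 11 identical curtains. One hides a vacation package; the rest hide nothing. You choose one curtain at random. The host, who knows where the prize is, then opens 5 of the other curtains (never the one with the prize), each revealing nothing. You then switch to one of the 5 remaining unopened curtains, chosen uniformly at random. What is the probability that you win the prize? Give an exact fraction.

2/11

Your original curtain holds the prize with probability 1/11, so the other 10 collectively hold it with probability 10/11.
The host can always find 5 empty curtains to open, so the reveals don't change that 10/11; it is now spread over the 5 remaining unopened curtains.
P(win by switching) = (10/11) · (1/5) = 2/11.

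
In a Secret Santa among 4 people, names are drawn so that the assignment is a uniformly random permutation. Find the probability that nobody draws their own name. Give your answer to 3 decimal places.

0.375

This is the derangement probability: permutations of 4 with no fixed point.
D(4) = 4! · (1 − 1/1! + 1/2! − ··· + (−1)^4/4!) = 9.
P = 9/24 = 3/8 ≈ 0.375.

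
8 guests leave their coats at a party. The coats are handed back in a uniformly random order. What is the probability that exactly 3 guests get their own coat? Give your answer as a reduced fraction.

11/180

Choose which 3 of the 8 are fixed: C(8,3) = 56 ways.
The remaining 5 must have no fixed point: D(5) = 44.
P = 56·44/40320 = 11/180.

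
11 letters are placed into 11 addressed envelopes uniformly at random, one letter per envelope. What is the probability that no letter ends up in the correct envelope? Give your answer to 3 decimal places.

0.368

This is the derangement probability: permutations of 11 with no fixed point.
D(11) = 11! · (1 − 1/1! + 1/2! − ··· + (−1)^11/11!) = 14684570.
P = 14684570/39916800 = 1468457/3991680 ≈ 0.368.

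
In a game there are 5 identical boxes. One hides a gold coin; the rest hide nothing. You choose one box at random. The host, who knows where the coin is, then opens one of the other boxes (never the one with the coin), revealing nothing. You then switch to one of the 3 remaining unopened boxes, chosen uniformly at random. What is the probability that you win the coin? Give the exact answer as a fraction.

4/15

Your original box holds the coin with probability 1/5, so the other 4 collectively hold it with probability 4/5.
The host can always find an empty box to open, so this doesn't change that 4/5; it is now spread over the 3 remaining unopened boxes.
P(win by switching) = (4/5) · (1/3) = 4/15.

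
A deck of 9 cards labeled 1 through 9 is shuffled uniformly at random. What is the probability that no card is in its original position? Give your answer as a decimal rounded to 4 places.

This is the derangement probability: permutations of 9 with no fixed point.
D(9) = 9! · (1 − 1/1! + 1/2! − ··· + (−1)^9/9!) = 133496.
P = 133496/362880 = 16687/45360 ≈ 0.3679.

0.3679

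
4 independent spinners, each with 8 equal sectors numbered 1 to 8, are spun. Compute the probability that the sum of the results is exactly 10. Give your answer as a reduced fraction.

There are 8^4 = 4096 equally likely outcomes.
The number of ordered 4-tuples from {1,…,8} summing to 10 is 84.
P(sum = 10) = 84/4096 = 21/1024.

21/1024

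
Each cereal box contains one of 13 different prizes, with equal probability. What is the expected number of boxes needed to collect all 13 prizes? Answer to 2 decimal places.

41.34

After i distinct types are collected, each trial gives a new one with probability (13−i)/13, so the expected wait for the next new type is 13/(13−i).
E = 13/13 + 13/12 + 13/11 + 13/10 + 13/9 + 13/8 + 13/7 + 13/6 + 13/5 + 13/4 + 13/3 + 13/2 + 13/1 = 1145993/27720 ≈ 41.34.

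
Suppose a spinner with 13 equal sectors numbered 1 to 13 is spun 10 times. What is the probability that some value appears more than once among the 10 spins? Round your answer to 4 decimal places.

P(all 10 different) = 13/13 · 12/13 · ··· · 4/13 ≈ 0.0075.
P(at least two equal) = 1 − 0.0075 = 0.9925.

0.9925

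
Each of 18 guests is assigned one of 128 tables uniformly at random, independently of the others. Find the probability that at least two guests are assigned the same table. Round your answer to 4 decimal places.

It's easier to compute the probability that all 18 are distinct.
P(all distinct) = 128/128 · 127/128 · ··· · 111/128 ≈ 0.2854.
So the probability of at least one match is 1 − 0.2854 = 0.7146.

0.7146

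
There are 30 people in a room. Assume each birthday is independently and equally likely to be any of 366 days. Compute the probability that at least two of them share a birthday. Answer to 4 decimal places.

It's easier to compute the probability that all 30 are distinct.
P(all distinct) = 366/366 · 365/366 · ··· · 337/366 ≈ 0.2947.
So the probability of at least one match is 1 − 0.2947 = 0.7053.

0.7053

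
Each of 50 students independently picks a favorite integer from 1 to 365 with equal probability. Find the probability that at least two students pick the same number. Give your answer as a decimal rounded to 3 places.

0.970

It's easier to compute the probability that all 50 are distinct.
P(all distinct) = 365/365 · 364/365 · ··· · 316/365 ≈ 0.030.
So the probability of at least one match is 1 − 0.030 = 0.970.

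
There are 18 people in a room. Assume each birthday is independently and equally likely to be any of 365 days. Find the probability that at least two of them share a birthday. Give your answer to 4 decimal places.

It's easier to compute the probability that all 18 are distinct.
P(all distinct) = 365/365 · 364/365 · ··· · 348/365 ≈ 0.6531.
So the probability of at least one match is 1 − 0.6531 = 0.3469.

0.3469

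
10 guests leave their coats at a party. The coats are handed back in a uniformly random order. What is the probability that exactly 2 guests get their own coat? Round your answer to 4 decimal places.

Choose which 2 of the 10 are fixed: C(10,2) = 45 ways.
The remaining 8 must have no fixed point: D(8) = 14833.
P = 45·14833/3628800 = 2119/11520 ≈ 0.1839.

0.1839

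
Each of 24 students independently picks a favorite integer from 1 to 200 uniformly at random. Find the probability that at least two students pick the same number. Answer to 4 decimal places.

It's easier to compute the probability that all 24 are distinct.
P(all distinct) = 200/200 · 199/200 · ··· · 177/200 ≈ 0.2375.
So the probability of at least one match is 1 − 0.2375 = 0.7625.

0.7625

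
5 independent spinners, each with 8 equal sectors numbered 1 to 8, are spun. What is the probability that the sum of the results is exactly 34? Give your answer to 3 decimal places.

There are 8^5 = 32768 equally likely outcomes.
The number of ordered 5-tuples from {1,…,8} summing to 34 is 210.
P(sum = 34) = 210/32768 = 105/16384 ≈ 0.006.

0.006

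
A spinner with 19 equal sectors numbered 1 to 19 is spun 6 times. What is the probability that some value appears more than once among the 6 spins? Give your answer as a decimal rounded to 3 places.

P(all 6 different) = 19/19 · 18/19 · ··· · 14/19 ≈ 0.415.
P(at least two equal) = 1 − 0.415 = 0.585.

0.585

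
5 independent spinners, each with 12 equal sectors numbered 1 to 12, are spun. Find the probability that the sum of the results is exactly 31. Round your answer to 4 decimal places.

There are 12^5 = 248832 equally likely outcomes.
The number of ordered 5-tuples from {1,…,12} summing to 31 is 12255.
P(sum = 31) = 12255/248832 = 4085/82944 ≈ 0.0493.

0.0493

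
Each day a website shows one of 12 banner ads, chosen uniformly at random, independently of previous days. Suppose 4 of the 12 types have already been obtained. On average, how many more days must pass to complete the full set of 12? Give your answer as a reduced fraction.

2283/70

Starting from 4 distinct types, each trial gives a new one with probability (12−i)/12 when i types are held, so the wait for the next new type is 12/(12−i).
E = 12/8 + 12/7 + 12/6 + 12/5 + 12/4 + 12/3 + 12/2 + 12/1 = 2283/70.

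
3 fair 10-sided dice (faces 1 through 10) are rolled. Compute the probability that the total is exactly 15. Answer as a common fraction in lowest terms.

There are 10^3 = 1000 equally likely outcomes.
The number of ordered 3-tuples from {1,…,10} summing to 15 is 73.
P(sum = 15) = 73/1000.

73/1000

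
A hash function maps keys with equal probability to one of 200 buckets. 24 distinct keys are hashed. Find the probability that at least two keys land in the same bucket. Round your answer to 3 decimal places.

It's easier to compute the probability that all 24 are distinct.
P(all distinct) = 200/200 · 199/200 · ··· · 177/200 ≈ 0.238.
So the probability of at least one match is 1 − 0.238 = 0.762.

0.762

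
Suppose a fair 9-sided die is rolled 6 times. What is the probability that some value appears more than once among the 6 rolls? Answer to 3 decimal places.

P(all 6 different) = 9/9 · 8/9 · ··· · 4/9 ≈ 0.114.
P(at least two equal) = 1 − 0.114 = 0.886.

0.886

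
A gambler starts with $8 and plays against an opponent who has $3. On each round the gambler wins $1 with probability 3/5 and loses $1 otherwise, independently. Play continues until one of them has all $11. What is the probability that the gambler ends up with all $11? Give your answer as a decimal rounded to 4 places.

0.9722

Let r = q/p = (2/5)/(3/5) = 2/3. The recurrence P(i) = p·P(i+1) + q·P(i−1) with P(0)=0, P(11)=1 gives P(i) = (1 − r^i)/(1 − r^11).
P(8) = (1 − (2/3)^8) / (1 − (2/3)^11) = 170235/175099 ≈ 0.9722.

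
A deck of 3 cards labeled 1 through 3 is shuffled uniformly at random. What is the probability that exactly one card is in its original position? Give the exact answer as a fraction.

Choose which one is fixed: C(3,1) = 3 ways.
The remaining 2 must have no fixed point: D(2) = 1.
P = 3·1/6 = 1/2.

1/2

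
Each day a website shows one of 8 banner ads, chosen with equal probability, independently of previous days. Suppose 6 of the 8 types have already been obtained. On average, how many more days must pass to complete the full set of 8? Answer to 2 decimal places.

12.00

Starting from 6 distinct types, each trial gives a new one with probability (8−i)/8 when i types are held, so the wait for the next new type is 8/(8−i).
E = 8/2 + 8/1 = 12 ≈ 12.00.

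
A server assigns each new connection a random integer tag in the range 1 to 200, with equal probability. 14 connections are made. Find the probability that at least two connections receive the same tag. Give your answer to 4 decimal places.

0.3722

It's easier to compute the probability that all 14 are distinct.
P(all distinct) = 200/200 · 199/200 · ··· · 187/200 ≈ 0.6278.
So the probability of at least one match is 1 − 0.6278 = 0.3722.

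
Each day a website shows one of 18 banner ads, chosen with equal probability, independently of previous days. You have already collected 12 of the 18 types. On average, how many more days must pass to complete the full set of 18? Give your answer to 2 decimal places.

44.10

Starting from 12 distinct types, each trial gives a new one with probability (18−i)/18 when i types are held, so the wait for the next new type is 18/(18−i).
E = 18/6 + 18/5 + 18/4 + 18/3 + 18/2 + 18/1 = 441/10 ≈ 44.10.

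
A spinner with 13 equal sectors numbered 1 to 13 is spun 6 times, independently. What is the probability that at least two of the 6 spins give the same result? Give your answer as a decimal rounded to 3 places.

0.744

P(all 6 different) = 13/13 · 12/13 · ··· · 8/13 ≈ 0.256.
P(at least two equal) = 1 − 0.256 = 0.744.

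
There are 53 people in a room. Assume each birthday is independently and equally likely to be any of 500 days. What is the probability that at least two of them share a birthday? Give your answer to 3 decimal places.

0.943

It's easier to compute the probability that all 53 are distinct.
P(all distinct) = 500/500 · 499/500 · ··· · 448/500 ≈ 0.057.
So the probability of at least one match is 1 − 0.057 = 0.943.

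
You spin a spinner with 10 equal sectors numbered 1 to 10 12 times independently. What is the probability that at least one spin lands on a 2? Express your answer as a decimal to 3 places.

P(no spin lands on a 2) = (9/10)^12 ≈ 0.282.
P(at least one) = 1 − 0.282 = 0.718.

0.718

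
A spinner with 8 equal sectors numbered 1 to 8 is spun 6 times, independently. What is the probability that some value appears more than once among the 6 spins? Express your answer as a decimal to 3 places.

P(all 6 different) = 8/8 · 7/8 · ··· · 3/8 ≈ 0.077.
P(at least two equal) = 1 − 0.077 = 0.923.

0.923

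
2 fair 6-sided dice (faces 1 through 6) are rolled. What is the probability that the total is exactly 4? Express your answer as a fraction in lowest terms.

1/12

There are 6^2 = 36 equally likely outcomes.
The number of ordered 2-tuples from {1,…,6} summing to 4 is 3.
P(sum = 4) = 3/36 = 1/12.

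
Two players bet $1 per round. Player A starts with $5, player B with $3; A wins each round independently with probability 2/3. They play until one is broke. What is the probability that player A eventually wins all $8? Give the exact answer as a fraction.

248/255

Let r = q/p = (1/3)/(2/3) = 1/2. The recurrence P(i) = p·P(i+1) + q·P(i−1) with P(0)=0, P(8)=1 gives P(i) = (1 − r^i)/(1 − r^8).
P(5) = (1 − (1/2)^5) / (1 − (1/2)^8) = 248/255.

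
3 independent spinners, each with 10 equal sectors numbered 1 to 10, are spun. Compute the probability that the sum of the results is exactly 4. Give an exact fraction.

3/1000

There are 10^3 = 1000 equally likely outcomes.
The number of ordered 3-tuples from {1,…,10} summing to 4 is 3.
P(sum = 4) = 3/1000.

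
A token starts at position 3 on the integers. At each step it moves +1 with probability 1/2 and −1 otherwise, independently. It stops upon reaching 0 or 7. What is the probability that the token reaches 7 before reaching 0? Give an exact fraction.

With a fair step, P(i) = ½P(i−1) + ½P(i+1) with P(0)=0, P(7)=1 has the linear solution P(i) = i/7.
P(3) = 3/7.

3/7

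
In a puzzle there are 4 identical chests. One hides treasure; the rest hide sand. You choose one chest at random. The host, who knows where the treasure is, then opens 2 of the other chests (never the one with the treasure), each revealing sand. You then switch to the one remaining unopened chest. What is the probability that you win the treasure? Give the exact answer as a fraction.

3/4

Your original chest holds the treasure with probability 1/4, so the other 3 collectively hold it with probability 3/4.
The host can always find 2 empty chests to open, so the reveals don't change that 3/4; it is now spread over the 1 remaining unopened chest.
P(win by switching) = (3/4) · (1/1) = 3/4.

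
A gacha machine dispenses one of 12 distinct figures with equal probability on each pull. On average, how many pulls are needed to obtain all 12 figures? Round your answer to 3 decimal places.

After i distinct types are collected, each trial gives a new one with probability (12−i)/12, so the expected wait for the next new type is 12/(12−i).
E = 12/12 + 12/11 + 12/10 + 12/9 + 12/8 + 12/7 + 12/6 + 12/5 + 12/4 + 12/3 + 12/2 + 12/1 = 86021/2310 ≈ 37.239.

37.239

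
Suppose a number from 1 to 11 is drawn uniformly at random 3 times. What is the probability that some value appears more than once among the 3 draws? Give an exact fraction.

31/121

P(all 3 different) = 11/11 · 10/11 · ··· · 9/11 = 90/121.
P(at least two equal) = 1 − 90/121 = 31/121.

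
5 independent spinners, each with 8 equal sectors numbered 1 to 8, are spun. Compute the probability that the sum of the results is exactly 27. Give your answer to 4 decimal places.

There are 8^5 = 32768 equally likely outcomes.
The number of ordered 5-tuples from {1,…,8} summing to 27 is 1750.
P(sum = 27) = 1750/32768 = 875/16384 ≈ 0.0534.

0.0534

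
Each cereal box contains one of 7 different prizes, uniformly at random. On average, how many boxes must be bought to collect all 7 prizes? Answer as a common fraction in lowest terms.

363/20

After i distinct types are collected, each trial gives a new one with probability (7−i)/7, so the expected wait for the next new type is 7/(7−i).
E = 7/7 + 7/6 + 7/5 + 7/4 + 7/3 + 7/2 + 7/1 = 363/20.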